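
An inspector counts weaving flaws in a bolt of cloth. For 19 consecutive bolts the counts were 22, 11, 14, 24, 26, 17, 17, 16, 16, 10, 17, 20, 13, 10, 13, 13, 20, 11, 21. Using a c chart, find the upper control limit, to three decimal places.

28.506

c̄ = (22 + 11 + 14 + 24 + 26 + 17 + 17 + 16 + 16 + 10 + 17 + 20 + 13 + 10 + 13 + 13 + 20 + 11 + 21) / 19 = 311 / 19 = 16.3684
UCL = c̄ + 3√c̄ = 16.3684 + 3 × √16.3684 = 16.3684 + 3 × 4.0458 = 28.5058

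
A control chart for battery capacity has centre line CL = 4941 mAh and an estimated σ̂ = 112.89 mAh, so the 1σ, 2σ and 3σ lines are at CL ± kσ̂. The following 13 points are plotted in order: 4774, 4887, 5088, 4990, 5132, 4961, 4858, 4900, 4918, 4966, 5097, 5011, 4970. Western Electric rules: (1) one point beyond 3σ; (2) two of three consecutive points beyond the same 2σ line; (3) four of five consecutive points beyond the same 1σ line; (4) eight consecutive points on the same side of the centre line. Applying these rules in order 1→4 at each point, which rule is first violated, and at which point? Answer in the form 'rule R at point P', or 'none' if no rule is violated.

none

Zone of each point (C = within 1σ̂, B = 1σ̂–2σ̂, A = 2σ̂–3σ̂, * = beyond 3σ̂; sign = side of CL): 1:-B, 2:-C, 3:+B, 4:+C, 5:+B, 6:+C, 7:-C, 8:-C, 9:-C, 10:+C, 11:+B, 12:+C, 13:+C
No rule fires across all 13 points.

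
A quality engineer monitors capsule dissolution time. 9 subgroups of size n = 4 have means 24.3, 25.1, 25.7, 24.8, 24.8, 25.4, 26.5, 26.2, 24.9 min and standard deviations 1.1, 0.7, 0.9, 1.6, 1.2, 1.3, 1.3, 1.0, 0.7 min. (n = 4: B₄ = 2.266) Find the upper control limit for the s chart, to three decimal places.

s̄ = (1.1 + 0.7 + 0.9 + 1.6 + 1.2 + 1.3 + 1.3 + 1.0 + 0.7) / 9 = 1.0889
UCL_s = B₄·s̄ = 2.266 × 1.0889 = 2.4674

2.467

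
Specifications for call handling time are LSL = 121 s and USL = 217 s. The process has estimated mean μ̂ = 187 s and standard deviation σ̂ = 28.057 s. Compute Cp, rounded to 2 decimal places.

Cp = (USL − LSL) / (6σ̂) = (217 − 121) / (6 × 28.057) = 96.0000 / 168.3420 = 0.5703

0.57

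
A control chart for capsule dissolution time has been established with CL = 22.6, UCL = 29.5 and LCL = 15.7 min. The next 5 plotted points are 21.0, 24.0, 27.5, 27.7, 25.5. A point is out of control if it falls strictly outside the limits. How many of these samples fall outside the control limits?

0

All 5 points lie within [15.7, 29.5].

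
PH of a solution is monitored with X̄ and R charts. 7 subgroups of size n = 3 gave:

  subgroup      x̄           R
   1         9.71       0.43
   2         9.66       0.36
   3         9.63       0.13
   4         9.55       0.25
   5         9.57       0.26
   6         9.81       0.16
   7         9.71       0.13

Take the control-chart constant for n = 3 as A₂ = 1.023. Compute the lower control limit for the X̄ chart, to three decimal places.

9.411

X̄̄ = (9.71 + 9.66 + 9.63 + 9.55 + 9.57 + 9.81 + 9.71) / 7 = 67.6400 / 7 = 9.6629
R̄ = (0.43 + 0.36 + 0.13 + 0.25 + 0.26 + 0.16 + 0.13) / 7 = 1.7200 / 7 = 0.2457
LCL = X̄̄ − A₂·R̄ = 9.6629 − 1.023 × 0.2457 = 9.4115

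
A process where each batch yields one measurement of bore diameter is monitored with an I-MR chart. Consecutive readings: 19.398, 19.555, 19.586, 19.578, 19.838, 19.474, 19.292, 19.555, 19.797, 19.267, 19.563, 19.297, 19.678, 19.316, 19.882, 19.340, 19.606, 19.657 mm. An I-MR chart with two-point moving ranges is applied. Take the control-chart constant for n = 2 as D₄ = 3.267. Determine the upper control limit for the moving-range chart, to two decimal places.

Moving ranges: 0.157, 0.031, 0.008, 0.260, 0.364, 0.182, 0.263, 0.242, 0.530, 0.296, 0.266, 0.381, 0.362, 0.566, 0.542, 0.266, 0.051; M̄R̄ = 4.7670 / 17 = 0.2804
UCL_MR = D₄·M̄R̄ = 3.267 × 0.2804 = 0.9161

0.92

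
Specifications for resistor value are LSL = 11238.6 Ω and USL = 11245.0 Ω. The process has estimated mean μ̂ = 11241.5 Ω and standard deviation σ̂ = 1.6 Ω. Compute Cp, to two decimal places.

0.67

Cp = (USL − LSL) / (6σ̂) = (11245.0 − 11238.6) / (6 × 1.6) = 6.4000 / 9.6000 = 0.6667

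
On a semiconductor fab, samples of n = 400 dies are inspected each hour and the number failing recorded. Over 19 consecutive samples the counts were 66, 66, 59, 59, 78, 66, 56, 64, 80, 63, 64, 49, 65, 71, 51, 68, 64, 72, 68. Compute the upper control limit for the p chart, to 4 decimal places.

0.2169

p̄ = Σdᵢ / (k·n) = 1229 / (19 × 400) = 0.16171
UCL = p̄ + 3·√(p̄(1−p̄)/n) = 0.16171 + 3 × √(0.16171×0.83829/400) = 0.16171 + 3 × 0.01841 = 0.21694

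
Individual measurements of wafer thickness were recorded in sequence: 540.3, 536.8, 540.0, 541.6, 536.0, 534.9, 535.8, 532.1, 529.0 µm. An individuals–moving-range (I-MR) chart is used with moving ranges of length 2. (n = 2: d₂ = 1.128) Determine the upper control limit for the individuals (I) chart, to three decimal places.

543.824

X̄ = (540.3 + 536.8 + 540.0 + 541.6 + 536.0 + 534.9 + 535.8 + 532.1 + 529.0) / 9 = 536.2778
Moving ranges: 3.5, 3.2, 1.6, 5.6, 1.1, 0.9, 3.7, 3.1; M̄R̄ = 22.7000 / 8 = 2.8375
UCL = X̄ + 3·M̄R̄/d₂ = 536.2778 + 3 × 2.8375 / 1.128 = 543.8243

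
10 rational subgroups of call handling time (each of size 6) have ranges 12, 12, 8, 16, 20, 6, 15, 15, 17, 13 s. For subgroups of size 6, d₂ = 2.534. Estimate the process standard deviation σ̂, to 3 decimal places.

R̄ = (12 + 12 + 8 + 16 + 20 + 6 + 15 + 15 + 17 + 13) / 10 = 13.4000
σ̂ = R̄ / d₂ = 13.4000 / 2.534 = 5.2881

5.288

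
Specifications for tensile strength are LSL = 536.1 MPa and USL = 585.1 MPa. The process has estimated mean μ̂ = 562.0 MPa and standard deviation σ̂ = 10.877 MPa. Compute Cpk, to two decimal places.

Cpu = (USL − μ̂) / (3σ̂) = (585.1 − 562.0) / (3 × 10.877) = 0.7079; Cpl = (μ̂ − LSL) / (3σ̂) = (562.0 − 536.1) / (3 × 10.877) = 0.7937; Cpk = min(Cpu, Cpl) = 0.7079

0.71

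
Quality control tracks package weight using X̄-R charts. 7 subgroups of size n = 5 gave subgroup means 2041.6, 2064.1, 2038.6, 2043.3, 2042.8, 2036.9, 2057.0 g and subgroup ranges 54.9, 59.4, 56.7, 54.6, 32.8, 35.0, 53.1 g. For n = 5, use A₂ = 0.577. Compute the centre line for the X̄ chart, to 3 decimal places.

X̄̄ = (2041.6 + 2064.1 + 2038.6 + 2043.3 + 2042.8 + 2036.9 + 2057.0) / 7 = 14324.3000 / 7 = 2046.3286
CL = X̄̄ = 2046.3286

2046.329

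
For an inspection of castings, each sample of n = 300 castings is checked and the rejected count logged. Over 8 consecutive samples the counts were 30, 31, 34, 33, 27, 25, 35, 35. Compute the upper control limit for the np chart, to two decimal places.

p̄ = Σdᵢ / (k·n) = 250 / (8 × 300) = 0.10417
UCL = np̄ + 3·√(np̄(1−p̄)) = 31.2500 + 3 × √(31.2500×0.89583) = 31.2500 + 3 × 5.2910 = 47.1230

47.12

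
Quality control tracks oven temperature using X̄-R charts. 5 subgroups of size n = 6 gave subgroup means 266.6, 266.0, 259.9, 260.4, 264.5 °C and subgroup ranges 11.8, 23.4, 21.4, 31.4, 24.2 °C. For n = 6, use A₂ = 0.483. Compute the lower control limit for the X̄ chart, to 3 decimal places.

X̄̄ = (266.6 + 266.0 + 259.9 + 260.4 + 264.5) / 5 = 1317.4000 / 5 = 263.4800
R̄ = (11.8 + 23.4 + 21.4 + 31.4 + 24.2) / 5 = 112.2000 / 5 = 22.4400
LCL = X̄̄ − A₂·R̄ = 263.4800 − 0.483 × 22.4400 = 252.6415

252.641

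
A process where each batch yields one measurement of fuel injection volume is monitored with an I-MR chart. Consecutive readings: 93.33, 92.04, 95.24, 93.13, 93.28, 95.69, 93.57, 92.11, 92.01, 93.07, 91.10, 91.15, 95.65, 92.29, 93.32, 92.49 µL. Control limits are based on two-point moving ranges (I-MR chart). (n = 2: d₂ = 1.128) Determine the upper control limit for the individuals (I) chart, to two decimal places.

97.64

X̄ = (93.33 + 92.04 + 95.24 + 93.13 + 93.28 + 95.69 + 93.57 + 92.11 + 92.01 + 93.07 + 91.10 + 91.15 + 95.65 + 92.29 + 93.32 + 92.49) / 16 = 93.0919
Moving ranges: 1.29, 3.20, 2.11, 0.15, 2.41, 2.12, 1.46, 0.10, 1.06, 1.97, 0.05, 4.50, 3.36, 1.03, 0.83; M̄R̄ = 25.6400 / 15 = 1.7093
UCL = X̄ + 3·M̄R̄/d₂ = 93.0919 + 3 × 1.7093 / 1.128 = 97.6380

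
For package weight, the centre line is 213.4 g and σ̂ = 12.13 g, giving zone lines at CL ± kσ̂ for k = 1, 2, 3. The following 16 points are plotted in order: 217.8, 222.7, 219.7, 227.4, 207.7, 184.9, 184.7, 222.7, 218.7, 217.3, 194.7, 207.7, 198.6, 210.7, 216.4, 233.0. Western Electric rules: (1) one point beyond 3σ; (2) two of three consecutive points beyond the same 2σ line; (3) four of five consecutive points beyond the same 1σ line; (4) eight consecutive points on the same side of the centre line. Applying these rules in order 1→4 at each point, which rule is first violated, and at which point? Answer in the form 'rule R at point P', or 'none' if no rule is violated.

rule 2 at point 7

Zone of each point (C = within 1σ̂, B = 1σ̂–2σ̂, A = 2σ̂–3σ̂, * = beyond 3σ̂; sign = side of CL): 1:+C, 2:+C, 3:+C, 4:+B, 5:-C, 6:-A, 7:-A, 8:+C, 9:+C, 10:+C, 11:-B, 12:-C, 13:-B, 14:-C, 15:+C, 16:+B
Rule 2 (two of three consecutive points beyond the same 2σ limit) is satisfied at point 7.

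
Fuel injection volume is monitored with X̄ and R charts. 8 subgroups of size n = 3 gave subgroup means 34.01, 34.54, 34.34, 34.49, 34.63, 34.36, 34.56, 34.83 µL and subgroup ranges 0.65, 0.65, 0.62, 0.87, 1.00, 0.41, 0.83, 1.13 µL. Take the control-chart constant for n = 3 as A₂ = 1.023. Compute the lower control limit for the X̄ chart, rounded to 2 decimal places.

X̄̄ = (34.01 + 34.54 + 34.34 + 34.49 + 34.63 + 34.36 + 34.56 + 34.83) / 8 = 275.7600 / 8 = 34.4700
R̄ = (0.65 + 0.65 + 0.62 + 0.87 + 1.00 + 0.41 + 0.83 + 1.13) / 8 = 6.1600 / 8 = 0.7700
LCL = X̄̄ − A₂·R̄ = 34.4700 − 1.023 × 0.7700 = 33.6823

33.68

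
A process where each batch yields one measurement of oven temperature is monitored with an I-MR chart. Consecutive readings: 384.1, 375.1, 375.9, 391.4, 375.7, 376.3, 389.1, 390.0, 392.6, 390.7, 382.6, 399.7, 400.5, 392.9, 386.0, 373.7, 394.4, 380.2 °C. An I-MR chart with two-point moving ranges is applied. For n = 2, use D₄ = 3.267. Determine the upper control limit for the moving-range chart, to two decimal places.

Moving ranges: 9.0, 0.8, 15.5, 15.7, 0.6, 12.8, 0.9, 2.6, 1.9, 8.1, 17.1, 0.8, 7.6, 6.9, 12.3, 20.7, 14.2; M̄R̄ = 147.5000 / 17 = 8.6765
UCL_MR = D₄·M̄R̄ = 3.267 × 8.6765 = 28.3460

28.35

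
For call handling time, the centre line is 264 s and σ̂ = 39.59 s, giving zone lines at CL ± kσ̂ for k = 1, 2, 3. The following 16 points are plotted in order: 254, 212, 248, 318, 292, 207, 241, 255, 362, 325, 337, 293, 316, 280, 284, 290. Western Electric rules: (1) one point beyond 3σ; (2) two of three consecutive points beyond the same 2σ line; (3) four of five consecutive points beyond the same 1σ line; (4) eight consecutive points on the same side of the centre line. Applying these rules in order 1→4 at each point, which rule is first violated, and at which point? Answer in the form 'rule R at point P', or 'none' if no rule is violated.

rule 3 at point 13

Zone of each point (C = within 1σ̂, B = 1σ̂–2σ̂, A = 2σ̂–3σ̂, * = beyond 3σ̂; sign = side of CL): 1:-C, 2:-B, 3:-C, 4:+B, 5:+C, 6:-B, 7:-C, 8:-C, 9:+A, 10:+B, 11:+B, 12:+C, 13:+B, 14:+C, 15:+C, 16:+C
Rule 3 (four of five consecutive points beyond the same 1σ limit) is satisfied at point 13.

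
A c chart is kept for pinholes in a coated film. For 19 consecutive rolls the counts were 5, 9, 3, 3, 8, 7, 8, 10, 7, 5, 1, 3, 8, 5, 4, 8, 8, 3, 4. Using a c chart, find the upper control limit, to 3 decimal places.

12.922

c̄ = (5 + 9 + 3 + 3 + 8 + 7 + 8 + 10 + 7 + 5 + 1 + 3 + 8 + 5 + 4 + 8 + 8 + 3 + 4) / 19 = 109 / 19 = 5.7368
UCL = c̄ + 3√c̄ = 5.7368 + 3 × √5.7368 = 5.7368 + 3 × 2.3952 = 12.9224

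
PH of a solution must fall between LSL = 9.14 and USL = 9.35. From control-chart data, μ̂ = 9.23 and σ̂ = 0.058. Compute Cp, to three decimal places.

0.603

Cp = (USL − LSL) / (6σ̂) = (9.35 − 9.14) / (6 × 0.058) = 0.2100 / 0.3480 = 0.6034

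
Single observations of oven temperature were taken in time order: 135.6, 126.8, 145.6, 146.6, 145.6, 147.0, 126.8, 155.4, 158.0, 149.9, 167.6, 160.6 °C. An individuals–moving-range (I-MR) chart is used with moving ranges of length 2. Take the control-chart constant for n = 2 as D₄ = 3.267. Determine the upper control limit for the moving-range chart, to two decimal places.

34.21

Moving ranges: 8.8, 18.8, 1.0, 1.0, 1.4, 20.2, 28.6, 2.6, 8.1, 17.7, 7.0; M̄R̄ = 115.2000 / 11 = 10.4727
UCL_MR = D₄·M̄R̄ = 3.267 × 10.4727 = 34.2144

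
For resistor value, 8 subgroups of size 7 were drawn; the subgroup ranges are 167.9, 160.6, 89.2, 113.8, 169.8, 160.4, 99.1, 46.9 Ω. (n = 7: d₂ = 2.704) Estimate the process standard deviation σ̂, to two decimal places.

46.58

R̄ = (167.9 + 160.6 + 89.2 + 113.8 + 169.8 + 160.4 + 99.1 + 46.9) / 8 = 125.9625
σ̂ = R̄ / d₂ = 125.9625 / 2.704 = 46.5838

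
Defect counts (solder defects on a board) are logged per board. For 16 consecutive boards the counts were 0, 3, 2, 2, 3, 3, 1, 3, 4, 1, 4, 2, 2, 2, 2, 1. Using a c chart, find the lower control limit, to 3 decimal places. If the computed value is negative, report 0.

0.000

c̄ = (0 + 3 + 2 + 2 + 3 + 3 + 1 + 3 + 4 + 1 + 4 + 2 + 2 + 2 + 2 + 1) / 16 = 35 / 16 = 2.1875
LCL = c̄ − 3√c̄ = 2.1875 − 3 × 1.4790 = -2.2496 → 0 (cannot be negative)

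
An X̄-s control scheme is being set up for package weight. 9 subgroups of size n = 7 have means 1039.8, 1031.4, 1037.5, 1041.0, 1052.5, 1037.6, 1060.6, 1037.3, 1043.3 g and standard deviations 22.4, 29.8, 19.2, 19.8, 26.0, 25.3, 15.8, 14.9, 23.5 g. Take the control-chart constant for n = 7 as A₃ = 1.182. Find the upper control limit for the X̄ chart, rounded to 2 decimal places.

X̄̄ = (1039.8 + 1031.4 + 1037.5 + 1041.0 + 1052.5 + 1037.6 + 1060.6 + 1037.3 + 1043.3) / 9 = 1042.3333
s̄ = (22.4 + 29.8 + 19.2 + 19.8 + 26.0 + 25.3 + 15.8 + 14.9 + 23.5) / 9 = 21.8556
UCL = X̄̄ + A₃·s̄ = 1042.3333 + 1.182 × 21.8556 = 1068.1666

1068.17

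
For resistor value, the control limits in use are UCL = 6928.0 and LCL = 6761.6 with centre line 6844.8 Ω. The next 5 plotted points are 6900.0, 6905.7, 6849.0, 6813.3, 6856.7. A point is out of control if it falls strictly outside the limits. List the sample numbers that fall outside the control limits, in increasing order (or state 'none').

All 5 points lie within [6761.6, 6928.0].

none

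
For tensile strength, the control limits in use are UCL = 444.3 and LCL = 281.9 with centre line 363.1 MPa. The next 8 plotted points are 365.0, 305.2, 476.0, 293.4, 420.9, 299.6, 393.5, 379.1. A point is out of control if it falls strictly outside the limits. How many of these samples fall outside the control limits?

Compare each point to [281.9, 444.3]: sample 3 = 476.0 > UCL.

1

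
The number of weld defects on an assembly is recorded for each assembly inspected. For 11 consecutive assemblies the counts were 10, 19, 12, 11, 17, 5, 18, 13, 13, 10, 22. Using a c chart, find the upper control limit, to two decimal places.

c̄ = (10 + 19 + 12 + 11 + 17 + 5 + 18 + 13 + 13 + 10 + 22) / 11 = 150 / 11 = 13.6364
UCL = c̄ + 3√c̄ = 13.6364 + 3 × √13.6364 = 13.6364 + 3 × 3.6927 = 24.7146

24.71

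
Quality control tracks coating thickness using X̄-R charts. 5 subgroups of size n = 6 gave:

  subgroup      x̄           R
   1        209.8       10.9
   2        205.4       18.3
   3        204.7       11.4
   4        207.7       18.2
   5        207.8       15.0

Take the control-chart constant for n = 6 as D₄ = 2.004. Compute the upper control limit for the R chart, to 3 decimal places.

29.579

R̄ = (10.9 + 18.3 + 11.4 + 18.2 + 15.0) / 5 = 73.8000 / 5 = 14.7600
UCL_R = D₄·R̄ = 2.004 × 14.7600 = 29.5790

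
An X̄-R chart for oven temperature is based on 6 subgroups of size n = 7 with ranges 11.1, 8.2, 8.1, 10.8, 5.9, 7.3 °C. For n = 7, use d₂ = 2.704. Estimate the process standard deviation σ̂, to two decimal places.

3.17

R̄ = (11.1 + 8.2 + 8.1 + 10.8 + 5.9 + 7.3) / 6 = 8.5667
σ̂ = R̄ / d₂ = 8.5667 / 2.704 = 3.1681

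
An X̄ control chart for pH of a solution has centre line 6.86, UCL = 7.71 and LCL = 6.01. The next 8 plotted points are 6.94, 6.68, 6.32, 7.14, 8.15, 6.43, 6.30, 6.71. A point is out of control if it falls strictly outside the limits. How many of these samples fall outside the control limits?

Compare each point to [6.01, 7.71]: sample 5 = 8.15 > UCL.

1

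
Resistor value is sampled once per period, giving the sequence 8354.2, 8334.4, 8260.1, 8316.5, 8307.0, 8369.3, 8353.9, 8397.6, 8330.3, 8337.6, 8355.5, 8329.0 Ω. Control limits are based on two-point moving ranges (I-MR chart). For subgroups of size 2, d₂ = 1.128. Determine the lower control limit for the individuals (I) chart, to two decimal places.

X̄ = (8354.2 + 8334.4 + 8260.1 + 8316.5 + 8307.0 + 8369.3 + 8353.9 + 8397.6 + 8330.3 + 8337.6 + 8355.5 + 8329.0) / 12 = 8337.1167
Moving ranges: 19.8, 74.3, 56.4, 9.5, 62.3, 15.4, 43.7, 67.3, 7.3, 17.9, 26.5; M̄R̄ = 400.4000 / 11 = 36.4000
LCL = X̄ − 3·M̄R̄/d₂ = 8337.1167 − 3 × 36.4000 / 1.128 = 8240.3082

8240.31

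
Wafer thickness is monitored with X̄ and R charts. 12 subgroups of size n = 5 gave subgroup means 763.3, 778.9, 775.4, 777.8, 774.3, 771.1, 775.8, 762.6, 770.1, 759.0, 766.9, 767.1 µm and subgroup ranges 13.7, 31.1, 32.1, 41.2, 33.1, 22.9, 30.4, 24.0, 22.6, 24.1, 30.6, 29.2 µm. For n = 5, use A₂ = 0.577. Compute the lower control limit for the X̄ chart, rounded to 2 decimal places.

754.08

X̄̄ = (763.3 + 778.9 + 775.4 + 777.8 + 774.3 + 771.1 + 775.8 + 762.6 + 770.1 + 759.0 + 766.9 + 767.1) / 12 = 9242.3000 / 12 = 770.1917
R̄ = (13.7 + 31.1 + 32.1 + 41.2 + 33.1 + 22.9 + 30.4 + 24.0 + 22.6 + 24.1 + 30.6 + 29.2) / 12 = 335.0000 / 12 = 27.9167
LCL = X̄̄ − A₂·R̄ = 770.1917 − 0.577 × 27.9167 = 754.0837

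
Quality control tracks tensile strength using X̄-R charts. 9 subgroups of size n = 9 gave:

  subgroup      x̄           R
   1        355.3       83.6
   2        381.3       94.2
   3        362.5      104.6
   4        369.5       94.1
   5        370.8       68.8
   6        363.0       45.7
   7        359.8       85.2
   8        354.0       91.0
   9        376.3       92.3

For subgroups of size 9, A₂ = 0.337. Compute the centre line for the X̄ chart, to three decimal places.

X̄̄ = (355.3 + 381.3 + 362.5 + 369.5 + 370.8 + 363.0 + 359.8 + 354.0 + 376.3) / 9 = 3292.5000 / 9 = 365.8333
CL = X̄̄ = 365.8333

365.833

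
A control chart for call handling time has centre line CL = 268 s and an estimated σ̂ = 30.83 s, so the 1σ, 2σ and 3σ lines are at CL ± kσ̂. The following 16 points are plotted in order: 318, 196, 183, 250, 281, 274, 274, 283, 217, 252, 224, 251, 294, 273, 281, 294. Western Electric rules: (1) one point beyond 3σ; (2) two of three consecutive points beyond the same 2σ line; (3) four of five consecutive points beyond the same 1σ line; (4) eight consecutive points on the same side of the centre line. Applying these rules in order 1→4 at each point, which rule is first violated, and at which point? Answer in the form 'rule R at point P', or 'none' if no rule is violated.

Zone of each point (C = within 1σ̂, B = 1σ̂–2σ̂, A = 2σ̂–3σ̂, * = beyond 3σ̂; sign = side of CL): 1:+B, 2:-A, 3:-A, 4:-C, 5:+C, 6:+C, 7:+C, 8:+C, 9:-B, 10:-C, 11:-B, 12:-C, 13:+C, 14:+C, 15:+C, 16:+C
Rule 2 (two of three consecutive points beyond the same 2σ limit) is satisfied at point 3.

rule 2 at point 3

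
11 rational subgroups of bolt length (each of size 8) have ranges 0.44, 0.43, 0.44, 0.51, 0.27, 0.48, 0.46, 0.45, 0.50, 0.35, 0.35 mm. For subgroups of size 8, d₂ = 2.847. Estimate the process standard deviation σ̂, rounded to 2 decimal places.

R̄ = (0.44 + 0.43 + 0.44 + 0.51 + 0.27 + 0.48 + 0.46 + 0.45 + 0.50 + 0.35 + 0.35) / 11 = 0.4255
σ̂ = R̄ / d₂ = 0.4255 / 2.847 = 0.1494

0.15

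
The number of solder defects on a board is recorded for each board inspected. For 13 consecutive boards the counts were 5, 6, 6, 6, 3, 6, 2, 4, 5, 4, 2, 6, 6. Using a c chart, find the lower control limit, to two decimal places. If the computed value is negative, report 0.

0.00

c̄ = (5 + 6 + 6 + 6 + 3 + 6 + 2 + 4 + 5 + 4 + 2 + 6 + 6) / 13 = 61 / 13 = 4.6923
LCL = c̄ − 3√c̄ = 4.6923 − 3 × 2.1662 = -1.8062 → 0 (cannot be negative)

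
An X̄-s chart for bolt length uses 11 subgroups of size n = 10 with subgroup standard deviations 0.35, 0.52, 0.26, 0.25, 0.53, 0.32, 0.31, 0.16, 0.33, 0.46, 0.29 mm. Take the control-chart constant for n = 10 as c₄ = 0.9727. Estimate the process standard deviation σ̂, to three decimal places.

0.353

s̄ = (0.35 + 0.52 + 0.26 + 0.25 + 0.53 + 0.32 + 0.31 + 0.16 + 0.33 + 0.46 + 0.29) / 11 = 0.3436
σ̂ = s̄ / c₄ = 0.3436 / 0.9727 = 0.3533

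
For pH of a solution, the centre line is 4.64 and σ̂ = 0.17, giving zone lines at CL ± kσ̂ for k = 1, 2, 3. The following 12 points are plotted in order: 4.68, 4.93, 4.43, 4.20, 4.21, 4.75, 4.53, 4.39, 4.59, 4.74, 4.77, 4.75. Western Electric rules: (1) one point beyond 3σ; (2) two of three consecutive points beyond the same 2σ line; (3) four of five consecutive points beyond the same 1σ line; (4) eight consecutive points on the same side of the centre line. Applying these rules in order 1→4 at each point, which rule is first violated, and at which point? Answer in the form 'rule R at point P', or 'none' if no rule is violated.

rule 2 at point 5

Zone of each point (C = within 1σ̂, B = 1σ̂–2σ̂, A = 2σ̂–3σ̂, * = beyond 3σ̂; sign = side of CL): 1:+C, 2:+B, 3:-B, 4:-A, 5:-A, 6:+C, 7:-C, 8:-B, 9:-C, 10:+C, 11:+C, 12:+C
Rule 2 (two of three consecutive points beyond the same 2σ limit) is satisfied at point 5.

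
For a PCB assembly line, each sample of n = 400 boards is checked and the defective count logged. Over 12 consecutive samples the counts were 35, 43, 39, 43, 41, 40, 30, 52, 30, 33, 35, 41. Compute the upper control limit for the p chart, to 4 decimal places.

p̄ = Σdᵢ / (k·n) = 462 / (12 × 400) = 0.09625
UCL = p̄ + 3·√(p̄(1−p̄)/n) = 0.09625 + 3 × √(0.09625×0.90375/400) = 0.09625 + 3 × 0.01475 = 0.14049

0.1405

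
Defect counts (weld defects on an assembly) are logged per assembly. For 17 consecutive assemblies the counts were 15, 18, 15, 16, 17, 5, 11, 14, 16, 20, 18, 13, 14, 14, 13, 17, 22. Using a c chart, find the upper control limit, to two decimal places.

26.86

c̄ = (15 + 18 + 15 + 16 + 17 + 5 + 11 + 14 + 16 + 20 + 18 + 13 + 14 + 14 + 13 + 17 + 22) / 17 = 258 / 17 = 15.1765
UCL = c̄ + 3√c̄ = 15.1765 + 3 × √15.1765 = 15.1765 + 3 × 3.8957 = 26.8636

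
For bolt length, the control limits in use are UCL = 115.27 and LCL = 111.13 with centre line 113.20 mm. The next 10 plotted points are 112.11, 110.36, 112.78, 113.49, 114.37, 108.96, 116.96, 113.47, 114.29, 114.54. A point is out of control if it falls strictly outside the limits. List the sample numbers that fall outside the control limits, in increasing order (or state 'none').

Compare each point to [111.13, 115.27]: sample 2 = 110.36 < LCL; sample 6 = 108.96 < LCL; sample 7 = 116.96 > UCL.

2, 6, 7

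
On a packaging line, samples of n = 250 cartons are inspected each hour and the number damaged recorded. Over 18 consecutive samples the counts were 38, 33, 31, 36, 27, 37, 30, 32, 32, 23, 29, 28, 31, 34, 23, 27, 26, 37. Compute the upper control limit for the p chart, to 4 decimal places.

p̄ = Σdᵢ / (k·n) = 554 / (18 × 250) = 0.12311
UCL = p̄ + 3·√(p̄(1−p̄)/n) = 0.12311 + 3 × √(0.12311×0.87689/250) = 0.12311 + 3 × 0.02078 = 0.18545

0.1855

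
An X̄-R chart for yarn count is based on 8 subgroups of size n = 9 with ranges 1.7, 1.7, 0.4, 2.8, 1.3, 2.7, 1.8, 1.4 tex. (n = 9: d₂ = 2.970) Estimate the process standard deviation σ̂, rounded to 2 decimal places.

0.58

R̄ = (1.7 + 1.7 + 0.4 + 2.8 + 1.3 + 2.7 + 1.8 + 1.4) / 8 = 1.7250
σ̂ = R̄ / d₂ = 1.7250 / 2.970 = 0.5808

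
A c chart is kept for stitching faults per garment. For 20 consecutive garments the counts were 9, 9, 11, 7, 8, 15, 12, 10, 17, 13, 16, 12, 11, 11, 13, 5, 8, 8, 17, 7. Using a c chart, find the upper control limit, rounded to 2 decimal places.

c̄ = (9 + 9 + 11 + 7 + 8 + 15 + 12 + 10 + 17 + 13 + 16 + 12 + 11 + 11 + 13 + 5 + 8 + 8 + 17 + 7) / 20 = 219 / 20 = 10.9500
UCL = c̄ + 3√c̄ = 10.9500 + 3 × √10.9500 = 10.9500 + 3 × 3.3091 = 20.8772

20.88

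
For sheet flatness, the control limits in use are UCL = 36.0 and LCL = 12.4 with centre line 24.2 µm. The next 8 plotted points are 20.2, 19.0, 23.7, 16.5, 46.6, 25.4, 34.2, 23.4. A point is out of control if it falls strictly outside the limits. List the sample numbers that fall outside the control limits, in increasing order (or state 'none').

Compare each point to [12.4, 36.0]: sample 5 = 46.6 > UCL.

5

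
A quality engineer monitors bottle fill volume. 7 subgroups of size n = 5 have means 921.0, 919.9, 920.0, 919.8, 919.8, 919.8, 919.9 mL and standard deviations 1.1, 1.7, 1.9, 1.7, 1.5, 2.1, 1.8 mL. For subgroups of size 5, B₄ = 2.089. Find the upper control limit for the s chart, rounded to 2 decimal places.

3.52

s̄ = (1.1 + 1.7 + 1.9 + 1.7 + 1.5 + 2.1 + 1.8) / 7 = 1.6857
UCL_s = B₄·s̄ = 2.089 × 1.6857 = 3.5215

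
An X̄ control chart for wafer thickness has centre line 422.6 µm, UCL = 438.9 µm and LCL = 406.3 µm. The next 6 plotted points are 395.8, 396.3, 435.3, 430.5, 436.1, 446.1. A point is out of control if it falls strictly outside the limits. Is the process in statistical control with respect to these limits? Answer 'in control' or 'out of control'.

Compare each point to [406.3, 438.9]: sample 1 = 395.8 < LCL; sample 2 = 396.3 < LCL; sample 6 = 446.1 > UCL.

out of control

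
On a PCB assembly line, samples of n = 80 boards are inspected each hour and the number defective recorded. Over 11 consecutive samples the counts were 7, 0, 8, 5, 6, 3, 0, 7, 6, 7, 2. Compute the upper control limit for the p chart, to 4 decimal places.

0.1363

p̄ = Σdᵢ / (k·n) = 51 / (11 × 80) = 0.05795
UCL = p̄ + 3·√(p̄(1−p̄)/n) = 0.05795 + 3 × √(0.05795×0.94205/80) = 0.05795 + 3 × 0.02612 = 0.13633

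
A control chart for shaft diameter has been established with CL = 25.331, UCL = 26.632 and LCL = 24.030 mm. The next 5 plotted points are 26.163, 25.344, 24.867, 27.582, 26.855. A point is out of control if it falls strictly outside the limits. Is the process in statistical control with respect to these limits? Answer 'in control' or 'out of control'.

out of control

Compare each point to [24.030, 26.632]: sample 4 = 27.582 > UCL; sample 5 = 26.855 > UCL.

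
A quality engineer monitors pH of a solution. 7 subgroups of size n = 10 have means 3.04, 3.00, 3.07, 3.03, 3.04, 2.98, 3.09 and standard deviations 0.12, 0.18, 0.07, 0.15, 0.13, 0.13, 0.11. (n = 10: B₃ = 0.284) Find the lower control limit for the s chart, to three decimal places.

s̄ = (0.12 + 0.18 + 0.07 + 0.15 + 0.13 + 0.13 + 0.11) / 7 = 0.1271
LCL_s = B₃·s̄ = 0.284 × 0.1271 = 0.0361

0.036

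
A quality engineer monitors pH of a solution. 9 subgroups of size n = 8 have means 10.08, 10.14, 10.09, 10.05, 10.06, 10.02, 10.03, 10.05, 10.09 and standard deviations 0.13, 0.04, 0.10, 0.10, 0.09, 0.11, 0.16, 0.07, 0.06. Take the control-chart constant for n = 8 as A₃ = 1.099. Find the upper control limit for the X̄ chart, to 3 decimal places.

X̄̄ = (10.08 + 10.14 + 10.09 + 10.05 + 10.06 + 10.02 + 10.03 + 10.05 + 10.09) / 9 = 10.0678
s̄ = (0.13 + 0.04 + 0.10 + 0.10 + 0.09 + 0.11 + 0.16 + 0.07 + 0.06) / 9 = 0.0956
UCL = X̄̄ + A₃·s̄ = 10.0678 + 1.099 × 0.0956 = 10.1728

10.173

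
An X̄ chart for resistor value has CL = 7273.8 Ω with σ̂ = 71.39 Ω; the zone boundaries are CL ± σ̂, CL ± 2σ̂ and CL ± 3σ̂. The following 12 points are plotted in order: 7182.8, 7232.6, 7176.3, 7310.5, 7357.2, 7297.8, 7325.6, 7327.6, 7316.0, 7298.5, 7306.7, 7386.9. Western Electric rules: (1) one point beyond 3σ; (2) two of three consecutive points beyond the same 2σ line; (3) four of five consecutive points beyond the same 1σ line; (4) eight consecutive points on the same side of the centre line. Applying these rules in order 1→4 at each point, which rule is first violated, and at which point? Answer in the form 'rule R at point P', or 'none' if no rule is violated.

Zone of each point (C = within 1σ̂, B = 1σ̂–2σ̂, A = 2σ̂–3σ̂, * = beyond 3σ̂; sign = side of CL): 1:-B, 2:-C, 3:-B, 4:+C, 5:+B, 6:+C, 7:+C, 8:+C, 9:+C, 10:+C, 11:+C, 12:+B
Rule 4 (eight consecutive points on the same side of the centre line) is satisfied at point 11.

rule 4 at point 11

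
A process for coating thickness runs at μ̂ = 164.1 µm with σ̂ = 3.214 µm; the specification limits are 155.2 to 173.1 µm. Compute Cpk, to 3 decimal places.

0.923

Cpu = (USL − μ̂) / (3σ̂) = (173.1 − 164.1) / (3 × 3.214) = 0.9334; Cpl = (μ̂ − LSL) / (3σ̂) = (164.1 − 155.2) / (3 × 3.214) = 0.9230; Cpk = min(Cpu, Cpl) = 0.9230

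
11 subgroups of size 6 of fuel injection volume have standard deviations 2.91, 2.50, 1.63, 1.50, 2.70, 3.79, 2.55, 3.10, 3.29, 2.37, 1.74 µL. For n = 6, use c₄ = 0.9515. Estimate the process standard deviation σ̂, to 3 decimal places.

2.683

s̄ = (2.91 + 2.50 + 1.63 + 1.50 + 2.70 + 3.79 + 2.55 + 3.10 + 3.29 + 2.37 + 1.74) / 11 = 2.5527
σ̂ = s̄ / c₄ = 2.5527 / 0.9515 = 2.6828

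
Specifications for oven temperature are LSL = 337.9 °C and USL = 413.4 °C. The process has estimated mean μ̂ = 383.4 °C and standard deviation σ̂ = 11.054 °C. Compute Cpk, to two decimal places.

0.90

Cpu = (USL − μ̂) / (3σ̂) = (413.4 − 383.4) / (3 × 11.054) = 0.9046; Cpl = (μ̂ − LSL) / (3σ̂) = (383.4 − 337.9) / (3 × 11.054) = 1.3721; Cpk = min(Cpu, Cpl) = 0.9046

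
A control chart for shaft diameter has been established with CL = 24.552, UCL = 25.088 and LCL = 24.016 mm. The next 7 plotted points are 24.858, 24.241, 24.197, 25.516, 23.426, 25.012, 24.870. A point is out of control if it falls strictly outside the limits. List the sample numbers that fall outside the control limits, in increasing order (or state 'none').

Compare each point to [24.016, 25.088]: sample 4 = 25.516 > UCL; sample 5 = 23.426 < LCL.

4, 5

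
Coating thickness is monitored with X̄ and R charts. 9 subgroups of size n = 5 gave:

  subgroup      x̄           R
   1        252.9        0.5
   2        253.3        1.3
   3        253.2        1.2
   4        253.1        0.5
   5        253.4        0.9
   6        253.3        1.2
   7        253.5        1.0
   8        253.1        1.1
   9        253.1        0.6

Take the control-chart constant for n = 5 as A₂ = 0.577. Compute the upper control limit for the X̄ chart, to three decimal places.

X̄̄ = (252.9 + 253.3 + 253.2 + 253.1 + 253.4 + 253.3 + 253.5 + 253.1 + 253.1) / 9 = 2278.9000 / 9 = 253.2111
R̄ = (0.5 + 1.3 + 1.2 + 0.5 + 0.9 + 1.2 + 1.0 + 1.1 + 0.6) / 9 = 8.3000 / 9 = 0.9222
UCL = X̄̄ + A₂·R̄ = 253.2111 + 0.577 × 0.9222 = 253.7432

253.743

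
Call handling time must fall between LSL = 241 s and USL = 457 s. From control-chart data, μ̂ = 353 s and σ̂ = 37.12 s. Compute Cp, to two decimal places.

Cp = (USL − LSL) / (6σ̂) = (457 − 241) / (6 × 37.12) = 216.0000 / 222.7200 = 0.9698

0.97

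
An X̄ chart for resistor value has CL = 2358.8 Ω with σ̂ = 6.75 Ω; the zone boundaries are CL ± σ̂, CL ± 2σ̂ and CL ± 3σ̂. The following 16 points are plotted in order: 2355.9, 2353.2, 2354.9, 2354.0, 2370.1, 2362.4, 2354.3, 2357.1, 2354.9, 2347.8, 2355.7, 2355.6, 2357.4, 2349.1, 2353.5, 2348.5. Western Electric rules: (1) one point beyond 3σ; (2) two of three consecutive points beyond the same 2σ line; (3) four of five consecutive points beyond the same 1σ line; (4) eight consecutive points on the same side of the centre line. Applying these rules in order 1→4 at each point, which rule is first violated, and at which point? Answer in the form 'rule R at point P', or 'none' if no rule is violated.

rule 4 at point 14

Zone of each point (C = within 1σ̂, B = 1σ̂–2σ̂, A = 2σ̂–3σ̂, * = beyond 3σ̂; sign = side of CL): 1:-C, 2:-C, 3:-C, 4:-C, 5:+B, 6:+C, 7:-C, 8:-C, 9:-C, 10:-B, 11:-C, 12:-C, 13:-C, 14:-B, 15:-C, 16:-B
Rule 4 (eight consecutive points on the same side of the centre line) is satisfied at point 14.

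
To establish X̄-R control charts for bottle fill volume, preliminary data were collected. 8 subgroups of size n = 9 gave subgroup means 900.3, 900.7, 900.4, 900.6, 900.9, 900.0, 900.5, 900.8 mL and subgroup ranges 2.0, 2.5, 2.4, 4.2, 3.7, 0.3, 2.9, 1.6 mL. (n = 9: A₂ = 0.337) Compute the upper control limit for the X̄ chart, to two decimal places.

X̄̄ = (900.3 + 900.7 + 900.4 + 900.6 + 900.9 + 900.0 + 900.5 + 900.8) / 8 = 7204.2000 / 8 = 900.5250
R̄ = (2.0 + 2.5 + 2.4 + 4.2 + 3.7 + 0.3 + 2.9 + 1.6) / 8 = 19.6000 / 8 = 2.4500
UCL = X̄̄ + A₂·R̄ = 900.5250 + 0.337 × 2.4500 = 901.3506

901.35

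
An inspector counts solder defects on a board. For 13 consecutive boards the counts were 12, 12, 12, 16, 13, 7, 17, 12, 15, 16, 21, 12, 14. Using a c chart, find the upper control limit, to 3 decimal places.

24.901

c̄ = (12 + 12 + 12 + 16 + 13 + 7 + 17 + 12 + 15 + 16 + 21 + 12 + 14) / 13 = 179 / 13 = 13.7692
UCL = c̄ + 3√c̄ = 13.7692 + 3 × √13.7692 = 13.7692 + 3 × 3.7107 = 24.9013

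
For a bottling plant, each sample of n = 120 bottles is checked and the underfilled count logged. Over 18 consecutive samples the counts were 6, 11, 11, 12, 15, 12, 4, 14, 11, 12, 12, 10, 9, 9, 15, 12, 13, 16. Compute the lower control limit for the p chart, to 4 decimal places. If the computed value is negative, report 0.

0.0144

p̄ = Σdᵢ / (k·n) = 204 / (18 × 120) = 0.09444
LCL = p̄ − 3·√(p̄(1−p̄)/n) = 0.09444 − 3 × 0.02670 = 0.01435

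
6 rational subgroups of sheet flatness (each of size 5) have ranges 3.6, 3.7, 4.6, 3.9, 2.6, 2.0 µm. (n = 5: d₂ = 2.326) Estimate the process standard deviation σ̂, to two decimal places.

1.46

R̄ = (3.6 + 3.7 + 4.6 + 3.9 + 2.6 + 2.0) / 6 = 3.4000
σ̂ = R̄ / d₂ = 3.4000 / 2.326 = 1.4617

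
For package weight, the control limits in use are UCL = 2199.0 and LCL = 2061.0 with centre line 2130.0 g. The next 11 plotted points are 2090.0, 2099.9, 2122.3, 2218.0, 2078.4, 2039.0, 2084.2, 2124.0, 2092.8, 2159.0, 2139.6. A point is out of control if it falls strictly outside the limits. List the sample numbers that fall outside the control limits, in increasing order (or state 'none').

4, 6

Compare each point to [2061.0, 2199.0]: sample 4 = 2218.0 > UCL; sample 6 = 2039.0 < LCL.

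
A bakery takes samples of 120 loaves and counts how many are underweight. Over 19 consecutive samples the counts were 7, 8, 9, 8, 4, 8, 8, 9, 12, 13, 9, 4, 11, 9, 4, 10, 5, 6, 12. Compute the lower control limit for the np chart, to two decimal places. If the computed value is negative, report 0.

0.00

p̄ = Σdᵢ / (k·n) = 156 / (19 × 120) = 0.06842
LCL = np̄ − 3·√(np̄(1−p̄)) = 8.2105 − 3 × 2.7656 = -0.0864 → 0 (negative, so LCL = 0)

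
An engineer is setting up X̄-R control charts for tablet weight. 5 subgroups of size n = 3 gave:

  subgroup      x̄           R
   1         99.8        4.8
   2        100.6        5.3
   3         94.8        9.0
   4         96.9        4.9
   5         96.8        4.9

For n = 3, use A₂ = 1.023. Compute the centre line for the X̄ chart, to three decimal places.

97.780

X̄̄ = (99.8 + 100.6 + 94.8 + 96.9 + 96.8) / 5 = 488.9000 / 5 = 97.7800
CL = X̄̄ = 97.7800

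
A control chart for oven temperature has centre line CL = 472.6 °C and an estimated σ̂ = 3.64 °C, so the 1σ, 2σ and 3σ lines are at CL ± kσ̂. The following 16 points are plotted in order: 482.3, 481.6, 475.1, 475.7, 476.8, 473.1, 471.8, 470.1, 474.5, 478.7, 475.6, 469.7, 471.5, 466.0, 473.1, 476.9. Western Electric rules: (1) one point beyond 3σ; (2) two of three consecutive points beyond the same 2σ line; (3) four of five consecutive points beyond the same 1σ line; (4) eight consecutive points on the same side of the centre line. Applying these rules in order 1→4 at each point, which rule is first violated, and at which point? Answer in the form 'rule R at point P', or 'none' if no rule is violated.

Zone of each point (C = within 1σ̂, B = 1σ̂–2σ̂, A = 2σ̂–3σ̂, * = beyond 3σ̂; sign = side of CL): 1:+A, 2:+A, 3:+C, 4:+C, 5:+B, 6:+C, 7:-C, 8:-C, 9:+C, 10:+B, 11:+C, 12:-C, 13:-C, 14:-B, 15:+C, 16:+B
Rule 2 (two of three consecutive points beyond the same 2σ limit) is satisfied at point 2.

rule 2 at point 2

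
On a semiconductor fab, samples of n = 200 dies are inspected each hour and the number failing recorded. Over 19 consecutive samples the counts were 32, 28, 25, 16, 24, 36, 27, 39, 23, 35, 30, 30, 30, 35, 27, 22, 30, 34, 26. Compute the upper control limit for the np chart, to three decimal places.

p̄ = Σdᵢ / (k·n) = 549 / (19 × 200) = 0.14447
UCL = np̄ + 3·√(np̄(1−p̄)) = 28.8947 + 3 × √(28.8947×0.85553) = 28.8947 + 3 × 4.9719 = 43.8106

43.811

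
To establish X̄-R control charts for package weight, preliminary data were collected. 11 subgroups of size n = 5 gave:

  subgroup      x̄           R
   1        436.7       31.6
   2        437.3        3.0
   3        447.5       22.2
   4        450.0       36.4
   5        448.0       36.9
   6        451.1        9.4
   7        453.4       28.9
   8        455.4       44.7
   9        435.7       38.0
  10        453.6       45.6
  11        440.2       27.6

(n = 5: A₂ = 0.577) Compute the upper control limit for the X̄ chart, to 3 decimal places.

463.275

X̄̄ = (436.7 + 437.3 + 447.5 + 450.0 + 448.0 + 451.1 + 453.4 + 455.4 + 435.7 + 453.6 + 440.2) / 11 = 4908.9000 / 11 = 446.2636
R̄ = (31.6 + 3.0 + 22.2 + 36.4 + 36.9 + 9.4 + 28.9 + 44.7 + 38.0 + 45.6 + 27.6) / 11 = 324.3000 / 11 = 29.4818
UCL = X̄̄ + A₂·R̄ = 446.2636 + 0.577 × 29.4818 = 463.2746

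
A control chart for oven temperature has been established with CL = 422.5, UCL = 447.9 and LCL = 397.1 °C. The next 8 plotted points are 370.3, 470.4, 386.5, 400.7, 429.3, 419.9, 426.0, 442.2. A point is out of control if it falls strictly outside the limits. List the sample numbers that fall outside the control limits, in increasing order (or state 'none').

Compare each point to [397.1, 447.9]: sample 1 = 370.3 < LCL; sample 2 = 470.4 > UCL; sample 3 = 386.5 < LCL.

1, 2, 3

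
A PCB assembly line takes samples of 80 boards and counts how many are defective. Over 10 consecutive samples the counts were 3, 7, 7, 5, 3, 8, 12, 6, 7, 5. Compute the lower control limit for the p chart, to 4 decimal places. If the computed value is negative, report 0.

p̄ = Σdᵢ / (k·n) = 63 / (10 × 80) = 0.07875
LCL = p̄ − 3·√(p̄(1−p̄)/n) = 0.07875 − 3 × 0.03011 = -0.01159 → 0 (negative, so LCL = 0)

0.0000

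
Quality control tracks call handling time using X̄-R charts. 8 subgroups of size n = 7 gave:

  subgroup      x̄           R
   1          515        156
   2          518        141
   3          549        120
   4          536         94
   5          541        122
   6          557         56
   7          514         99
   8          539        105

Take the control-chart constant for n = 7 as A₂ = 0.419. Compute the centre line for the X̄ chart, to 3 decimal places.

533.625

X̄̄ = (515 + 518 + 549 + 536 + 541 + 557 + 514 + 539) / 8 = 4269.0000 / 8 = 533.6250
CL = X̄̄ = 533.6250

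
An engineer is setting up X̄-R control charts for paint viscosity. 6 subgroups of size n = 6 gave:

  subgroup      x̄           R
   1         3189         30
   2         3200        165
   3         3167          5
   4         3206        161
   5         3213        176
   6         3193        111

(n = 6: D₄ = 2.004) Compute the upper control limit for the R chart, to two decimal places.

216.43

R̄ = (30 + 165 + 5 + 161 + 176 + 111) / 6 = 648.0000 / 6 = 108.0000
UCL_R = D₄·R̄ = 2.004 × 108.0000 = 216.4320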